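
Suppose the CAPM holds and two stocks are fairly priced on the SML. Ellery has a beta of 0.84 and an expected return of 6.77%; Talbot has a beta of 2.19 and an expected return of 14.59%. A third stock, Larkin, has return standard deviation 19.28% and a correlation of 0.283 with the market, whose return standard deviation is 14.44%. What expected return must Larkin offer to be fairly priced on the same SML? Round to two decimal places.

4.09%

MRP = (14.59% − 6.77%) / (2.19 − 0.84) = 5.7926%
R_f = 6.77% − 0.84 × 5.7926% = 1.9042%
β_Larkin = ρ·σ_i/σ_m = 0.283 × 19.28 / 14.44 = 0.3779
E(R_Larkin) = R_f + β × MRP = 1.9042% + 0.3779 × 5.7926% = 4.09%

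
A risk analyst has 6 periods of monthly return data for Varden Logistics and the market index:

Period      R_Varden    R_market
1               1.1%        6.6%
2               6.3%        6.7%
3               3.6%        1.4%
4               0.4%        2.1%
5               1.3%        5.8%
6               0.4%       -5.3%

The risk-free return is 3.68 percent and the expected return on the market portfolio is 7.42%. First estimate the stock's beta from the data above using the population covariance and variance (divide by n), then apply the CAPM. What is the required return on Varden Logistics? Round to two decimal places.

Mean R_i = (1.1 + 6.3 + 3.6 + 0.4 + 1.3 + 0.4) / 6 = 2.1833%
Mean R_m = (6.6 + 6.7 + 1.4 + 2.1 + 5.8 − 5.3) / 6 = 2.8833%
Σ(R_i − R̄_i)(R_m − R̄_m) = 22.9983  ⇒  Cov = 22.9983 / 6 = 3.8331
Σ(R_m − R̄_m)² = 106.6683  ⇒  Var(R_m) = 106.6683 / 6 = 17.7781
β = Cov / Var(R_m) = 3.8331 / 17.7781 = 0.2156
MRP = 7.42% − 3.68% = 3.74%
E(R) = R_f + β × MRP = 3.68% + 0.2156 × 3.74% = 4.49%

4.49%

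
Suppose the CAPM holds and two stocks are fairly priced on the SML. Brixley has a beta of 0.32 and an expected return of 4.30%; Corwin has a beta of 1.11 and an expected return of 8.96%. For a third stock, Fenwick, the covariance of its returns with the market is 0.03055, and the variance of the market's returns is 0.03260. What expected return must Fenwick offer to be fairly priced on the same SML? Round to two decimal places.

7.94%

MRP = (8.96% − 4.30%) / (1.11 − 0.32) = 5.8987%
R_f = 4.30% − 0.32 × 5.8987% = 2.4124%
β_Fenwick = Cov / Var(R_m) = 0.03055 / 0.03260 = 0.9371
E(R_Fenwick) = R_f + β × MRP = 2.4124% + 0.9371 × 5.8987% = 7.94%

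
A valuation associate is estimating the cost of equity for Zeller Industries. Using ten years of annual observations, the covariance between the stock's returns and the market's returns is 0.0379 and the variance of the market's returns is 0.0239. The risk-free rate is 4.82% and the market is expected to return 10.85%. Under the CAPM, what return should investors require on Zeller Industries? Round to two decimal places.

14.38%

β = Cov(R_i, R_m) / Var(R_m) = 0.0379 / 0.0239 = 1.5858
MRP = 10.85% − 4.82% = 6.03%
E(R) = R_f + β × MRP = 4.82% + 1.5858 × 6.03% = 14.38%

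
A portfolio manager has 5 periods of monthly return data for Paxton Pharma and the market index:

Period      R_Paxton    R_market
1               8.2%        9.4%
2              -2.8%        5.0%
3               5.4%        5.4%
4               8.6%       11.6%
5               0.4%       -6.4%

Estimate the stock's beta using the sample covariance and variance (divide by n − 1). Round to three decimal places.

Mean R_i = (8.2 − 2.8 + 5.4 + 8.6 + 0.4) / 5 = 3.9600%
Mean R_m = (9.4 + 5.0 + 5.4 + 11.6 − 6.4) / 5 = 5.0000%
Σ(R_i − R̄_i)(R_m − R̄_m) = 90.4400  ⇒  Cov = 90.4400 / 4 = 22.6100
Σ(R_m − R̄_m)² = 193.0400  ⇒  Var(R_m) = 193.0400 / 4 = 48.2600
β = Cov / Var(R_m) = 22.6100 / 48.2600 = 0.4685

0.469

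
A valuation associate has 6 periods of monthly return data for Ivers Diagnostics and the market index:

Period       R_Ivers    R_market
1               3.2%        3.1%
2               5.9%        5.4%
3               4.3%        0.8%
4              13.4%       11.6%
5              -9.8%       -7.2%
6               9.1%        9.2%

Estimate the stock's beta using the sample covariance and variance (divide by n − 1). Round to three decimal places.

1.145

Mean R_i = (3.2 + 5.9 + 4.3 + 13.4 − 9.8 + 9.1) / 6 = 4.3500%
Mean R_m = (3.1 + 5.4 + 0.8 + 11.6 − 7.2 + 9.2) / 6 = 3.8167%
Σ(R_i − R̄_i)(R_m − R̄_m) = 255.3250  ⇒  Cov = 255.3250 / 5 = 51.0650
Σ(R_m − R̄_m)² = 223.0483  ⇒  Var(R_m) = 223.0483 / 5 = 44.6097
β = Cov / Var(R_m) = 51.0650 / 44.6097 = 1.1447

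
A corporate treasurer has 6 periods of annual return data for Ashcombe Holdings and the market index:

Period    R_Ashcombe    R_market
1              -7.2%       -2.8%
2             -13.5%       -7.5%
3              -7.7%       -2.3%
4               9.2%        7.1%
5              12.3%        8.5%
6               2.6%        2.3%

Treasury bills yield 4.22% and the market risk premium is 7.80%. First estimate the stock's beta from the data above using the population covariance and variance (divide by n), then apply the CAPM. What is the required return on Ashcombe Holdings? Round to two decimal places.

Mean R_i = (-7.2 − 13.5 − 7.7 + 9.2 + 12.3 + 2.6) / 6 = -0.7167%
Mean R_m = (-2.8 − 7.5 − 2.3 + 7.1 + 8.5 + 2.3) / 6 = 0.8833%
Σ(R_i − R̄_i)(R_m − R̄_m) = 318.7683  ⇒  Cov = 318.7683 / 6 = 53.1281
Σ(R_m − R̄_m)² = 192.6483  ⇒  Var(R_m) = 192.6483 / 6 = 32.1081
β = Cov / Var(R_m) = 53.1281 / 32.1081 = 1.6547
E(R) = R_f + β × MRP = 4.22% + 1.6547 × 7.80% = 17.13%

17.13%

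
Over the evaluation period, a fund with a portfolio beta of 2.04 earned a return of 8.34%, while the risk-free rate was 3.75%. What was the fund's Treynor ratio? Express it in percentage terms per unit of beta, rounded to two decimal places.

Treynor = (R_P − R_f) / β_P = (8.34% − 3.75%) / 2.0400 = 4.59% / 2.0400 = 2.25%

2.25%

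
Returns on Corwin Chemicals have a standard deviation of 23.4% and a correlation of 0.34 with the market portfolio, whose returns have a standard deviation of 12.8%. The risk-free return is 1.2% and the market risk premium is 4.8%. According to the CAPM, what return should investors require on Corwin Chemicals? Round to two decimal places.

4.18%

β = ρ × σ_i / σ_m = 0.34 × 23.4% / 12.8% = 0.6216
E(R) = 1.2% + 0.6216 × 4.8% = 4.18%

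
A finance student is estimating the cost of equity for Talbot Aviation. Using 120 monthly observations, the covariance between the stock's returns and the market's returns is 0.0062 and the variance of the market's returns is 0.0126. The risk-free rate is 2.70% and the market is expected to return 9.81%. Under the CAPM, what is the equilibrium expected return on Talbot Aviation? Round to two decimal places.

6.20%

β = Cov(R_i, R_m) / Var(R_m) = 0.0062 / 0.0126 = 0.4921
MRP = 9.81% − 2.70% = 7.11%
E(R) = R_f + β × MRP = 2.70% + 0.4921 × 7.11% = 6.20%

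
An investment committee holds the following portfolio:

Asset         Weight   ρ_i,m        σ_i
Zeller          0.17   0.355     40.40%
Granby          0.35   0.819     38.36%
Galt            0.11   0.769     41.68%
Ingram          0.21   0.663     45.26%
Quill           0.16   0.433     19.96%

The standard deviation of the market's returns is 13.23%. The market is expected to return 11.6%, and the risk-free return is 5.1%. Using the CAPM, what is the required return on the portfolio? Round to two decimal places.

17.21%

β_Zeller = 0.355 × 40.40% / 13.23% = 1.0841
β_Granby = 0.819 × 38.36% / 13.23% = 2.3747
β_Galt = 0.769 × 41.68% / 13.23% = 2.4227
β_Ingram = 0.663 × 45.26% / 13.23% = 2.2681
β_Quill = 0.433 × 19.96% / 13.23% = 0.6533
β_P = Σ w_i β_i = 0.17×1.0841 + 0.35×2.3747 + 0.11×2.4227 + 0.21×2.2681 + 0.16×0.6533 = 1.8628
MRP = 11.6% − 5.1% = 6.50%
E(R_P) = R_f + β_P × MRP = 5.1% + 1.8628 × 6.5% = 17.21%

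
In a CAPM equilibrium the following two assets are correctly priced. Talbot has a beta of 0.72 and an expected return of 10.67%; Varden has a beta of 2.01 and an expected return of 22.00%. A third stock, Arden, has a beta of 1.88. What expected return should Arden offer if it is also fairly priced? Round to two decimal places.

MRP (SML slope) = (22.00% − 10.67%) / (2.01 − 0.72) = 11.33% / 1.29 = 8.7829%
R_f (intercept) = 10.67% − 0.72 × 8.7829% = 4.3463%
E(R_Arden) = R_f + β × MRP = 4.3463% + 1.88 × 8.7829% = 20.86%

20.86%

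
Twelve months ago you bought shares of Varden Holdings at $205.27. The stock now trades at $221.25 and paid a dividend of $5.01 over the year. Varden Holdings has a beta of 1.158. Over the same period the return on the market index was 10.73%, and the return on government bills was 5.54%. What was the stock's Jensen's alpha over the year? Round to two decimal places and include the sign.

Realised HPR = (P1 + D1 − P0) / P0 = (221.25 + 5.01 − 205.27) / 205.27 = 20.99 / 205.27 = 10.2256%
MRP = 10.73% − 5.54% = 5.19%
CAPM required = R_f + β·MRP = 5.54% + 1.158 × 5.19% = 11.55002%
α = realised − required = 10.2256% − 11.55002% = -1.32%

-1.32%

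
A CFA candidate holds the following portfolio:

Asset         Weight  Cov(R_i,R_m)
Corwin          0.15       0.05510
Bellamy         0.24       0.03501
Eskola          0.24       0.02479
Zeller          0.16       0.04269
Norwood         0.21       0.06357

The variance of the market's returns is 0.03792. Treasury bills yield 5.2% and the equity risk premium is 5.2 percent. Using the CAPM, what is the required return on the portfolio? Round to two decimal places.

β_Corwin = 0.05510 / 0.03792 = 1.4531
β_Bellamy = 0.03501 / 0.03792 = 0.9233
β_Eskola = 0.02479 / 0.03792 = 0.6537
β_Zeller = 0.04269 / 0.03792 = 1.1258
β_Norwood = 0.06357 / 0.03792 = 1.6764
β_P = Σ w_i β_i = 0.15×1.4531 + 0.24×0.9233 + 0.24×0.6537 + 0.16×1.1258 + 0.21×1.6764 = 1.1286
E(R_P) = R_f + β_P × MRP = 5.2% + 1.1286 × 5.2% = 11.07%

11.07%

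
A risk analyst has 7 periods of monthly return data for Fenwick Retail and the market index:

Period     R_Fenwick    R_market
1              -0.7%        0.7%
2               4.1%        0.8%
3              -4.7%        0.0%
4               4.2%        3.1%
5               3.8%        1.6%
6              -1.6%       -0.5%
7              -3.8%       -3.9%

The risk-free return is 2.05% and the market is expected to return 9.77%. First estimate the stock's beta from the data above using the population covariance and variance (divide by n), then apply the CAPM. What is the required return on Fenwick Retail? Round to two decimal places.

12.19%

Mean R_i = (-0.7 + 4.1 − 4.7 + 4.2 + 3.8 − 1.6 − 3.8) / 7 = 0.1857%
Mean R_m = (0.7 + 0.8 + 0.0 + 3.1 + 1.6 − 0.5 − 3.9) / 7 = 0.2571%
Σ(R_i − R̄_i)(R_m − R̄_m) = 37.1757  ⇒  Cov = 37.1757 / 7 = 5.3108
Σ(R_m − R̄_m)² = 28.2971  ⇒  Var(R_m) = 28.2971 / 7 = 4.0424
β = Cov / Var(R_m) = 5.3108 / 4.0424 = 1.3138
MRP = 9.77% − 2.05% = 7.72%
E(R) = R_f + β × MRP = 2.05% + 1.3138 × 7.72% = 12.19%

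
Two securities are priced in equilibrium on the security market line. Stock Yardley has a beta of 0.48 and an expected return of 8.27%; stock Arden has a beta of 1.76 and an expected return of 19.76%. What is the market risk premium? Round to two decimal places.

Both satisfy E(R) = R_f + β·MRP, so the slope of the SML is
MRP = (19.76% − 8.27%) / (1.76 − 0.48) = 11.49% / 1.28 = 8.9766%

8.98%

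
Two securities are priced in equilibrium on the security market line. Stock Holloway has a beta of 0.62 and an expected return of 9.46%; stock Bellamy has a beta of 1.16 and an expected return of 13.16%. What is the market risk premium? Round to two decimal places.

Both satisfy E(R) = R_f + β·MRP, so the slope of the SML is
MRP = (13.16% − 9.46%) / (1.16 − 0.62) = 3.70% / 0.54 = 6.8519%

6.85%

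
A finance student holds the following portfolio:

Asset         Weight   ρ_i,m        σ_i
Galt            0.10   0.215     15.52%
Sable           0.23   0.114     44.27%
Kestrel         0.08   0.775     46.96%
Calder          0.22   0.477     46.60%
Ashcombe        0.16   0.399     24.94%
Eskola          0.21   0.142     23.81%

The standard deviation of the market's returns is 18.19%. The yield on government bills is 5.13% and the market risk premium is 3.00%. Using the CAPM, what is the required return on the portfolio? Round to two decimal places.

β_Galt = 0.215 × 15.52% / 18.19% = 0.1834
β_Sable = 0.114 × 44.27% / 18.19% = 0.2774
β_Kestrel = 0.775 × 46.96% / 18.19% = 2.0008
β_Calder = 0.477 × 46.60% / 18.19% = 1.2220
β_Ashcombe = 0.399 × 24.94% / 18.19% = 0.5471
β_Eskola = 0.142 × 23.81% / 18.19% = 0.1859
β_P = Σ w_i β_i = 0.10×0.1834 + 0.23×0.2774 + 0.08×2.0008 + 0.22×1.2220 + 0.16×0.5471 + 0.21×0.1859 = 0.6376
E(R_P) = R_f + β_P × MRP = 5.13% + 0.6376 × 3.00% = 7.04%

7.04%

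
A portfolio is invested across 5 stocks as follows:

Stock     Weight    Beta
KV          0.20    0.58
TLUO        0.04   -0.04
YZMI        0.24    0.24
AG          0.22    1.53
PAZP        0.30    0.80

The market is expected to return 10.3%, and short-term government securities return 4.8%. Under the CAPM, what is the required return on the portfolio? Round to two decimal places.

8.92%

β_P = Σ w_i β_i = 0.20×0.58 + 0.04×-0.04 + 0.24×0.24 + 0.22×1.53 + 0.30×0.80 = 0.7486
MRP = 10.3% − 4.8% = 5.50%
E(R_P) = R_f + β_P × MRP = 4.8% + 0.7486 × 5.5% = 8.92%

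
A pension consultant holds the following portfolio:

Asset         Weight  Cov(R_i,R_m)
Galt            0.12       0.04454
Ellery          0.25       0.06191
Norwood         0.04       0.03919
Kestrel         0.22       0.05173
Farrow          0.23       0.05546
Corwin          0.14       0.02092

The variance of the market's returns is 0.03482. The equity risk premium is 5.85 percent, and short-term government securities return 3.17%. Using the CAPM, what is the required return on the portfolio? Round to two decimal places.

β_Galt = 0.04454 / 0.03482 = 1.2791
β_Ellery = 0.06191 / 0.03482 = 1.7780
β_Norwood = 0.03919 / 0.03482 = 1.1255
β_Kestrel = 0.05173 / 0.03482 = 1.4856
β_Farrow = 0.05546 / 0.03482 = 1.5928
β_Corwin = 0.02092 / 0.03482 = 0.6008
β_P = Σ w_i β_i = 0.12×1.2791 + 0.25×1.7780 + 0.04×1.1255 + 0.22×1.4856 + 0.23×1.5928 + 0.14×0.6008 = 1.4203
E(R_P) = R_f + β_P × MRP = 3.17% + 1.4203 × 5.85% = 11.48%

11.48%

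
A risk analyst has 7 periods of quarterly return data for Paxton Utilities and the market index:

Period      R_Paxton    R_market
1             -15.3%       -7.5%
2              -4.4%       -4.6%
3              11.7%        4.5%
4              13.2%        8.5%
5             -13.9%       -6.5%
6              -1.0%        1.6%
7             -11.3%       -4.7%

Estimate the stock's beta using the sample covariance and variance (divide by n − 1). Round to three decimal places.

Mean R_i = (-15.3 − 4.4 + 11.7 + 13.2 − 13.9 − 1.0 − 11.3) / 7 = -3.0000%
Mean R_m = (-7.5 − 4.6 + 4.5 + 8.5 − 6.5 + 1.6 − 4.7) / 7 = -1.2429%
Σ(R_i − R̄_i)(R_m − R̄_m) = 415.6000  ⇒  Cov = 415.6000 / 6 = 69.2667
Σ(R_m − R̄_m)² = 225.9971  ⇒  Var(R_m) = 225.9971 / 6 = 37.6662
β = Cov / Var(R_m) = 69.2667 / 37.6662 = 1.8390

1.839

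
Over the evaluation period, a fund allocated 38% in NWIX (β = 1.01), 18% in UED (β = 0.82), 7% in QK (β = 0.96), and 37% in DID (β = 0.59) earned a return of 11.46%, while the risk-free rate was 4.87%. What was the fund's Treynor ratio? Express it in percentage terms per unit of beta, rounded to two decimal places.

β_P = 0.38×1.01 + 0.18×0.82 + 0.07×0.96 + 0.37×0.59 = 0.8169
Treynor = (R_P − R_f) / β_P = (11.46% − 4.87%) / 0.8169 = 6.59% / 0.8169 = 8.07%

8.07%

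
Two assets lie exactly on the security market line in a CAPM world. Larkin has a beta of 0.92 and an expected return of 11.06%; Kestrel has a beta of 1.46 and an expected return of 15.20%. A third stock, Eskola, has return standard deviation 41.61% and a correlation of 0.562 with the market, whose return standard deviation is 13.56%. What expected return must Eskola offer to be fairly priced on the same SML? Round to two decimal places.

17.23%

MRP = (15.20% − 11.06%) / (1.46 − 0.92) = 7.6667%
R_f = 11.06% − 0.92 × 7.6667% = 4.0066%
β_Eskola = ρ·σ_i/σ_m = 0.562 × 41.61 / 13.56 = 1.7245
E(R_Eskola) = R_f + β × MRP = 4.0066% + 1.7245 × 7.6667% = 17.23%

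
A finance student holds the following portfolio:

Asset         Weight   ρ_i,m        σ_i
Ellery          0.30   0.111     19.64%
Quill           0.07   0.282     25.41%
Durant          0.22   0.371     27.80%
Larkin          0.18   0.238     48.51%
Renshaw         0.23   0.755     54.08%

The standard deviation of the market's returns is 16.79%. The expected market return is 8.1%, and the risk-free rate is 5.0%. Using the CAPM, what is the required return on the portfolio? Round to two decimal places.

β_Ellery = 0.111 × 19.64% / 16.79% = 0.1298
β_Quill = 0.282 × 25.41% / 16.79% = 0.4268
β_Durant = 0.371 × 27.80% / 16.79% = 0.6143
β_Larkin = 0.238 × 48.51% / 16.79% = 0.6876
β_Renshaw = 0.755 × 54.08% / 16.79% = 2.4318
β_P = Σ w_i β_i = 0.30×0.1298 + 0.07×0.4268 + 0.22×0.6143 + 0.18×0.6876 + 0.23×2.4318 = 0.8870
MRP = 8.1% − 5.0% = 3.10%
E(R_P) = R_f + β_P × MRP = 5.0% + 0.8870 × 3.1% = 7.75%

7.75%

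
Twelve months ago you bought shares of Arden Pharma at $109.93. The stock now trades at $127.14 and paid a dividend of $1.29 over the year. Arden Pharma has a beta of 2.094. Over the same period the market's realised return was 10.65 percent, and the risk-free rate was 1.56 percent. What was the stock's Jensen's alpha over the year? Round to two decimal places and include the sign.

-3.77%

Realised HPR = (P1 + D1 − P0) / P0 = (127.14 + 1.29 − 109.93) / 109.93 = 18.50 / 109.93 = 16.8289%
MRP = 10.65% − 1.56% = 9.09%
CAPM required = R_f + β·MRP = 1.56% + 2.094 × 9.09% = 20.59446%
α = realised − required = 16.8289% − 20.59446% = -3.77%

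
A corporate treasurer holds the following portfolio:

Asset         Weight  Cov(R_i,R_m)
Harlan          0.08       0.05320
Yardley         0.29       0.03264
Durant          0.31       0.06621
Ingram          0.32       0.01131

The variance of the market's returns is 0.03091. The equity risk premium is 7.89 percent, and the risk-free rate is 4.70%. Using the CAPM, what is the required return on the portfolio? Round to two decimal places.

14.37%

β_Harlan = 0.05320 / 0.03091 = 1.7211
β_Yardley = 0.03264 / 0.03091 = 1.0560
β_Durant = 0.06621 / 0.03091 = 2.1420
β_Ingram = 0.01131 / 0.03091 = 0.3659
β_P = Σ w_i β_i = 0.08×1.7211 + 0.29×1.0560 + 0.31×2.1420 + 0.32×0.3659 = 1.2250
E(R_P) = R_f + β_P × MRP = 4.70% + 1.2250 × 7.89% = 14.37%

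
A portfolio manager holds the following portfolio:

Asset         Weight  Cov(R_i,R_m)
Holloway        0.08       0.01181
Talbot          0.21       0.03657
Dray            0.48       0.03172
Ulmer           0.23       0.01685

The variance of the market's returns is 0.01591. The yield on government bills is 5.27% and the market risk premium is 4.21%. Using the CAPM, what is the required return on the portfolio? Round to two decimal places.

12.61%

β_Holloway = 0.01181 / 0.01591 = 0.7423
β_Talbot = 0.03657 / 0.01591 = 2.2986
β_Dray = 0.03172 / 0.01591 = 1.9937
β_Ulmer = 0.01685 / 0.01591 = 1.0591
β_P = Σ w_i β_i = 0.08×0.7423 + 0.21×2.2986 + 0.48×1.9937 + 0.23×1.0591 = 1.7427
E(R_P) = R_f + β_P × MRP = 5.27% + 1.7427 × 4.21% = 12.61%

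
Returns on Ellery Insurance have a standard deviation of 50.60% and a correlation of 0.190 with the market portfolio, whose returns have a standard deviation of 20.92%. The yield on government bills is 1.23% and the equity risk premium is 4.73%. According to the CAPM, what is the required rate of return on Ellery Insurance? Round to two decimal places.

3.40%

β = ρ × σ_i / σ_m = 0.190 × 50.60% / 20.92% = 0.4596
E(R) = 1.23% + 0.4596 × 4.73% = 3.40%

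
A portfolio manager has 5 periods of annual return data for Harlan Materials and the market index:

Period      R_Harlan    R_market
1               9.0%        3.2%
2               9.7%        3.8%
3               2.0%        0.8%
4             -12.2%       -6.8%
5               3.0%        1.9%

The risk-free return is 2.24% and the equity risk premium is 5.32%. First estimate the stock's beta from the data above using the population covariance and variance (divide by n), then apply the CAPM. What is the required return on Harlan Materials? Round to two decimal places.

Mean R_i = (9.0 + 9.7 + 2.0 − 12.2 + 3.0) / 5 = 2.3000%
Mean R_m = (3.2 + 3.8 + 0.8 − 6.8 + 1.9) / 5 = 0.5800%
Σ(R_i − R̄_i)(R_m − R̄_m) = 149.2500  ⇒  Cov = 149.2500 / 5 = 29.8500
Σ(R_m − R̄_m)² = 73.4880  ⇒  Var(R_m) = 73.4880 / 5 = 14.6976
β = Cov / Var(R_m) = 29.8500 / 14.6976 = 2.0309
E(R) = R_f + β × MRP = 2.24% + 2.0309 × 5.32% = 13.04%

13.04%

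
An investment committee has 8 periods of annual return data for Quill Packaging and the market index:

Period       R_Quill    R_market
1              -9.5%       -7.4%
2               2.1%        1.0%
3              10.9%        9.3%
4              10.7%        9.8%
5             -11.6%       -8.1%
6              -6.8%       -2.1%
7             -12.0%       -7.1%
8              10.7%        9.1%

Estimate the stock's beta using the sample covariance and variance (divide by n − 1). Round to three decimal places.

1.304

Mean R_i = (-9.5 + 2.1 + 10.9 + 10.7 − 11.6 − 6.8 − 12.0 + 10.7) / 8 = -0.6875%
Mean R_m = (-7.4 + 1.0 + 9.3 + 9.8 − 8.1 − 2.1 − 7.1 + 9.1) / 8 = 0.5625%
Σ(R_i − R̄_i)(R_m − R̄_m) = 572.5338  ⇒  Cov = 572.5338 / 7 = 81.7905
Σ(R_m − R̄_m)² = 438.9988  ⇒  Var(R_m) = 438.9988 / 7 = 62.7141
β = Cov / Var(R_m) = 81.7905 / 62.7141 = 1.3042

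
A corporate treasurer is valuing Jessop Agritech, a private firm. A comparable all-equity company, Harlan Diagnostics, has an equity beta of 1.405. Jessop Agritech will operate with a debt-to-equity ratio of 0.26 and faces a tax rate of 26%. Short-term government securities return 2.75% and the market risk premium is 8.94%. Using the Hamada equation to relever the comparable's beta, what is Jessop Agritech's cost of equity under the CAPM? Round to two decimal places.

17.73%

β_L = β_U × [1 + (1 − t)(D/E)] = 1.405 × [1 + (1 − 0.26) × 0.26]
    = 1.405 × [1 + 0.74 × 0.26] = 1.405 × 1.1924 = 1.6753
E(R) = R_f + β_L × MRP = 2.75% + 1.6753 × 8.94% = 17.73%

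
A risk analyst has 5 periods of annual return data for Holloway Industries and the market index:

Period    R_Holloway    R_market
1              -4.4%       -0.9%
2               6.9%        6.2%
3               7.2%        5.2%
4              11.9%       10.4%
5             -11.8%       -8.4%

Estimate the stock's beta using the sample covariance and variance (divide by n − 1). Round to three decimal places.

1.322

Mean R_i = (-4.4 + 6.9 + 7.2 + 11.9 − 11.8) / 5 = 1.9600%
Mean R_m = (-0.9 + 6.2 + 5.2 + 10.4 − 8.4) / 5 = 2.5000%
Σ(R_i − R̄_i)(R_m − R̄_m) = 282.5600  ⇒  Cov = 282.5600 / 4 = 70.6400
Σ(R_m − R̄_m)² = 213.7600  ⇒  Var(R_m) = 213.7600 / 4 = 53.4400
β = Cov / Var(R_m) = 70.6400 / 53.4400 = 1.3219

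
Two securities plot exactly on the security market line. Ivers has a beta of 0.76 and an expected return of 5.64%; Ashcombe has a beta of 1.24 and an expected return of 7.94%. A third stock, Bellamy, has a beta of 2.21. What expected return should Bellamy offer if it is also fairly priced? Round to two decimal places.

12.59%

MRP (SML slope) = (7.94% − 5.64%) / (1.24 − 0.76) = 2.30% / 0.48 = 4.7917%
R_f (intercept) = 5.64% − 0.76 × 4.7917% = 1.9983%
E(R_Bellamy) = R_f + β × MRP = 1.9983% + 2.21 × 4.7917% = 12.59%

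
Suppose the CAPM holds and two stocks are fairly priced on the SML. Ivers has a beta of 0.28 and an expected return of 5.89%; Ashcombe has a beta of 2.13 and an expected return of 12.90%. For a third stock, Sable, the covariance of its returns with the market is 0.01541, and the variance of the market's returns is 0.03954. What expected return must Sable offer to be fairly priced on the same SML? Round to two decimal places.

6.31%

MRP = (12.90% − 5.89%) / (2.13 − 0.28) = 3.7892%
R_f = 5.89% − 0.28 × 3.7892% = 4.8290%
β_Sable = Cov / Var(R_m) = 0.01541 / 0.03954 = 0.3897
E(R_Sable) = R_f + β × MRP = 4.8290% + 0.3897 × 3.7892% = 6.31%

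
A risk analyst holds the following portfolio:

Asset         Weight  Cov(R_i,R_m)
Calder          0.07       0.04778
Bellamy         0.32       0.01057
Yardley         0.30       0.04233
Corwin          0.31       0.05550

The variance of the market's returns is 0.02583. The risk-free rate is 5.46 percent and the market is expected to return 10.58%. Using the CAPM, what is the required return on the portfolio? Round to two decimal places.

β_Calder = 0.04778 / 0.02583 = 1.8498
β_Bellamy = 0.01057 / 0.02583 = 0.4092
β_Yardley = 0.04233 / 0.02583 = 1.6388
β_Corwin = 0.05550 / 0.02583 = 2.1487
β_P = Σ w_i β_i = 0.07×1.8498 + 0.32×0.4092 + 0.30×1.6388 + 0.31×2.1487 = 1.4182
MRP = 10.58% − 5.46% = 5.12%
E(R_P) = R_f + β_P × MRP = 5.46% + 1.4182 × 5.12% = 12.72%

12.72%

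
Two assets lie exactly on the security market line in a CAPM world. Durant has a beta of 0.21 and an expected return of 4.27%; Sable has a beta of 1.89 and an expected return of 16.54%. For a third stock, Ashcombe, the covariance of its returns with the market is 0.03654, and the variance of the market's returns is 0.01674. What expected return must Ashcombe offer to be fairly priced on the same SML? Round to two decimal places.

MRP = (16.54% − 4.27%) / (1.89 − 0.21) = 7.3036%
R_f = 4.27% − 0.21 × 7.3036% = 2.7362%
β_Ashcombe = Cov / Var(R_m) = 0.03654 / 0.01674 = 2.1828
E(R_Ashcombe) = R_f + β × MRP = 2.7362% + 2.1828 × 7.3036% = 18.68%

18.68%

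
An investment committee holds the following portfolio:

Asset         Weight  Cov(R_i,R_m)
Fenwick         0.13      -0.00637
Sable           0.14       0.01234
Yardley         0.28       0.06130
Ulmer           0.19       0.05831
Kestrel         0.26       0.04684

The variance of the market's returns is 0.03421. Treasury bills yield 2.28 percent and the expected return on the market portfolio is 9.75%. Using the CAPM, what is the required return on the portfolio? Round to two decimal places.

11.30%

β_Fenwick = -0.00637 / 0.03421 = -0.1862
β_Sable = 0.01234 / 0.03421 = 0.3607
β_Yardley = 0.06130 / 0.03421 = 1.7919
β_Ulmer = 0.05831 / 0.03421 = 1.7045
β_Kestrel = 0.04684 / 0.03421 = 1.3692
β_P = Σ w_i β_i = 0.13×-0.1862 + 0.14×0.3607 + 0.28×1.7919 + 0.19×1.7045 + 0.26×1.3692 = 1.2079
MRP = 9.75% − 2.28% = 7.47%
E(R_P) = R_f + β_P × MRP = 2.28% + 1.2079 × 7.47% = 11.30%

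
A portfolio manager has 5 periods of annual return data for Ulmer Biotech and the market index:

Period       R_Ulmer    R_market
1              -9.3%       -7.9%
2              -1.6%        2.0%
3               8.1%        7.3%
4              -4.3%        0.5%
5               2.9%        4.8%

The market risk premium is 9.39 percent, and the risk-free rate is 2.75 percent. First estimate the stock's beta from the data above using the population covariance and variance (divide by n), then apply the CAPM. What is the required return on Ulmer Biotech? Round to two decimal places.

13.04%

Mean R_i = (-9.3 − 1.6 + 8.1 − 4.3 + 2.9) / 5 = -0.8400%
Mean R_m = (-7.9 + 2.0 + 7.3 + 0.5 + 4.8) / 5 = 1.3400%
Σ(R_i − R̄_i)(R_m − R̄_m) = 146.7980  ⇒  Cov = 146.7980 / 5 = 29.3596
Σ(R_m − R̄_m)² = 134.0120  ⇒  Var(R_m) = 134.0120 / 5 = 26.8024
β = Cov / Var(R_m) = 29.3596 / 26.8024 = 1.0954
E(R) = R_f + β × MRP = 2.75% + 1.0954 × 9.39% = 13.04%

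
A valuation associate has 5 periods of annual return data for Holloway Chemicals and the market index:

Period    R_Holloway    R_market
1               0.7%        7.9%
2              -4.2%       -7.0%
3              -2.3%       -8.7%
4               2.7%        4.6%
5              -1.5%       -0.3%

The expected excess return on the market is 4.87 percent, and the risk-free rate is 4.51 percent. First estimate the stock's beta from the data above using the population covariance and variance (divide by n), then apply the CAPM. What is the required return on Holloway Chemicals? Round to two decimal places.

Mean R_i = (0.7 − 4.2 − 2.3 + 2.7 − 1.5) / 5 = -0.9200%
Mean R_m = (7.9 − 7.0 − 8.7 + 4.6 − 0.3) / 5 = -0.7000%
Σ(R_i − R̄_i)(R_m − R̄_m) = 64.5900  ⇒  Cov = 64.5900 / 5 = 12.9180
Σ(R_m − R̄_m)² = 205.9000  ⇒  Var(R_m) = 205.9000 / 5 = 41.1800
β = Cov / Var(R_m) = 12.9180 / 41.1800 = 0.3137
E(R) = R_f + β × MRP = 4.51% + 0.3137 × 4.87% = 6.04%

6.04%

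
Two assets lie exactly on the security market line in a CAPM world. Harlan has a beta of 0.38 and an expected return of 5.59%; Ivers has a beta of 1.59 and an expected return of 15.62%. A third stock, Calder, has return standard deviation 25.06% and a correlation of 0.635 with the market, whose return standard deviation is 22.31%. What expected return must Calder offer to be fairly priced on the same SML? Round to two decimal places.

8.35%

MRP = (15.62% − 5.59%) / (1.59 − 0.38) = 8.2893%
R_f = 5.59% − 0.38 × 8.2893% = 2.4401%
β_Calder = ρ·σ_i/σ_m = 0.635 × 25.06 / 22.31 = 0.7133
E(R_Calder) = R_f + β × MRP = 2.4401% + 0.7133 × 8.2893% = 8.35%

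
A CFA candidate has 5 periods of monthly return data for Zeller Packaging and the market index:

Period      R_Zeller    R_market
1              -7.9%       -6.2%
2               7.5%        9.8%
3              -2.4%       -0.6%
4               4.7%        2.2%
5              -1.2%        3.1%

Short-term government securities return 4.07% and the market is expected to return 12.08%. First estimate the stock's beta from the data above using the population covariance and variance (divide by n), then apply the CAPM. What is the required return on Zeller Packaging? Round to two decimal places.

Mean R_i = (-7.9 + 7.5 − 2.4 + 4.7 − 1.2) / 5 = 0.1400%
Mean R_m = (-6.2 + 9.8 − 0.6 + 2.2 + 3.1) / 5 = 1.6600%
Σ(R_i − R̄_i)(R_m − R̄_m) = 129.3780  ⇒  Cov = 129.3780 / 5 = 25.8756
Σ(R_m − R̄_m)² = 135.5120  ⇒  Var(R_m) = 135.5120 / 5 = 27.1024
β = Cov / Var(R_m) = 25.8756 / 27.1024 = 0.9547
MRP = 12.08% − 4.07% = 8.01%
E(R) = R_f + β × MRP = 4.07% + 0.9547 × 8.01% = 11.72%

11.72%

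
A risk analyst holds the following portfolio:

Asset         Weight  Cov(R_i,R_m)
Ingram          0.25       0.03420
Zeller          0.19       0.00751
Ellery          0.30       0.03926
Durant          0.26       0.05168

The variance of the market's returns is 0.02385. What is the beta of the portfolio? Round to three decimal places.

β_Ingram = 0.03420 / 0.02385 = 1.4340
β_Zeller = 0.00751 / 0.02385 = 0.3149
β_Ellery = 0.03926 / 0.02385 = 1.6461
β_Durant = 0.05168 / 0.02385 = 2.1669
β_P = Σ w_i β_i = 0.25×1.4340 + 0.19×0.3149 + 0.30×1.6461 + 0.26×2.1669 = 1.4756

1.476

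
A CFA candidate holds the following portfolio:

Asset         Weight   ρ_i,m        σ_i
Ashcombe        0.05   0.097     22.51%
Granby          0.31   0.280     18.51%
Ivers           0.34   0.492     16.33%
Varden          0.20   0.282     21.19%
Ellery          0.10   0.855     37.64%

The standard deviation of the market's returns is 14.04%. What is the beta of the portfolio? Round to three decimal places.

β_Ashcombe = 0.097 × 22.51% / 14.04% = 0.1555
β_Granby = 0.280 × 18.51% / 14.04% = 0.3691
β_Ivers = 0.492 × 16.33% / 14.04% = 0.5722
β_Varden = 0.282 × 21.19% / 14.04% = 0.4256
β_Ellery = 0.855 × 37.64% / 14.04% = 2.2922
β_P = Σ w_i β_i = 0.05×0.1555 + 0.31×0.3691 + 0.34×0.5722 + 0.20×0.4256 + 0.10×2.2922 = 0.6311

0.631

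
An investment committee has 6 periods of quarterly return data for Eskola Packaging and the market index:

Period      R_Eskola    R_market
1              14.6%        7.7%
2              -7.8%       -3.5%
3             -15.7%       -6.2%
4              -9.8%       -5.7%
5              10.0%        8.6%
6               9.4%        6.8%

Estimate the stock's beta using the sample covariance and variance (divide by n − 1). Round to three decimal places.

1.748

Mean R_i = (14.6 − 7.8 − 15.7 − 9.8 + 10.0 + 9.4) / 6 = 0.1167%
Mean R_m = (7.7 − 3.5 − 6.2 − 5.7 + 8.6 + 6.8) / 6 = 1.2833%
Σ(R_i − R̄_i)(R_m − R̄_m) = 441.9417  ⇒  Cov = 441.9417 / 5 = 88.3883
Σ(R_m − R̄_m)² = 252.7883  ⇒  Var(R_m) = 252.7883 / 5 = 50.5577
β = Cov / Var(R_m) = 88.3883 / 50.5577 = 1.7483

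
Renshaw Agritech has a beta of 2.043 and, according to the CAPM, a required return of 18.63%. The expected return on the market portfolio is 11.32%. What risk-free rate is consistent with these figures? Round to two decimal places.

E(R) = R_f + β(E(R_m) − R_f) = R_f(1 − β) + β·E(R_m)
18.63% = R_f × (1 − 2.043) + 2.043 × 11.32%
18.63% = R_f × -1.043 + 23.12676%
R_f = (18.63% − 23.12676%) / -1.043 = 4.31%

4.31%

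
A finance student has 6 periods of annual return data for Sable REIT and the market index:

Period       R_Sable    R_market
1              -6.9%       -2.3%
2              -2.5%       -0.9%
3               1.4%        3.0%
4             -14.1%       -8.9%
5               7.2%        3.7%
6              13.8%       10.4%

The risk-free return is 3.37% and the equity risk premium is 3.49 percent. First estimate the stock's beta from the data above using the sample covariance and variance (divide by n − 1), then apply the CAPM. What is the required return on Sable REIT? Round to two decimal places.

8.62%

Mean R_i = (-6.9 − 2.5 + 1.4 − 14.1 + 7.2 + 13.8) / 6 = -0.1833%
Mean R_m = (-2.3 − 0.9 + 3.0 − 8.9 + 3.7 + 10.4) / 6 = 0.8333%
Σ(R_i − R̄_i)(R_m − R̄_m) = 318.8867  ⇒  Cov = 318.8867 / 5 = 63.7773
Σ(R_m − R̄_m)² = 211.9933  ⇒  Var(R_m) = 211.9933 / 5 = 42.3987
β = Cov / Var(R_m) = 63.7773 / 42.3987 = 1.5042
E(R) = R_f + β × MRP = 3.37% + 1.5042 × 3.49% = 8.62%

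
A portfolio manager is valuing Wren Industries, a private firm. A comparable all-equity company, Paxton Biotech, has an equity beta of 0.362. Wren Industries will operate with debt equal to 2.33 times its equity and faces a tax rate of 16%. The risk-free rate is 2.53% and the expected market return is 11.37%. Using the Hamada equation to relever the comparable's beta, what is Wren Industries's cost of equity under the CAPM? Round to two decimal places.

11.99%

β_L = β_U × [1 + (1 − t)(D/E)] = 0.362 × [1 + (1 − 0.16) × 2.33]
    = 0.362 × [1 + 0.84 × 2.33] = 0.362 × 2.9572 = 1.0705
MRP = 11.37% − 2.53% = 8.84%
E(R) = R_f + β_L × MRP = 2.53% + 1.0705 × 8.84% = 11.99%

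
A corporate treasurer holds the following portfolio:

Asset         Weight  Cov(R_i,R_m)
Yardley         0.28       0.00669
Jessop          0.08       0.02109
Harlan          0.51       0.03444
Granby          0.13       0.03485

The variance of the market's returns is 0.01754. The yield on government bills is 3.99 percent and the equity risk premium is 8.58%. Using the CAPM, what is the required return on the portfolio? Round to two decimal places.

16.54%

β_Yardley = 0.00669 / 0.01754 = 0.3814
β_Jessop = 0.02109 / 0.01754 = 1.2024
β_Harlan = 0.03444 / 0.01754 = 1.9635
β_Granby = 0.03485 / 0.01754 = 1.9869
β_P = Σ w_i β_i = 0.28×0.3814 + 0.08×1.2024 + 0.51×1.9635 + 0.13×1.9869 = 1.4627
E(R_P) = R_f + β_P × MRP = 3.99% + 1.4627 × 8.58% = 16.54%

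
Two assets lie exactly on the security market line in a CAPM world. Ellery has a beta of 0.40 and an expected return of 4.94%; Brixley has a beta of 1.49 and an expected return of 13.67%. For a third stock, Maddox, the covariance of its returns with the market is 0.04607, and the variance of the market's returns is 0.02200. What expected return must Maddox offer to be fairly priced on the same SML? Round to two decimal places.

18.51%

MRP = (13.67% − 4.94%) / (1.49 − 0.40) = 8.0092%
R_f = 4.94% − 0.40 × 8.0092% = 1.7363%
β_Maddox = Cov / Var(R_m) = 0.04607 / 0.02200 = 2.0941
E(R_Maddox) = R_f + β × MRP = 1.7363% + 2.0941 × 8.0092% = 18.51%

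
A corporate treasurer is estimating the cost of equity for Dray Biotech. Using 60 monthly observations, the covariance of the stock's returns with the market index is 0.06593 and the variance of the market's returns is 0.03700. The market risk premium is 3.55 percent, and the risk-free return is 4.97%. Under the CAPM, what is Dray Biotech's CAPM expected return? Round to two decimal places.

11.30%

β = Cov(R_i, R_m) / Var(R_m) = 0.06593 / 0.03700 = 1.7819
E(R) = R_f + β × MRP = 4.97% + 1.7819 × 3.55% = 11.30%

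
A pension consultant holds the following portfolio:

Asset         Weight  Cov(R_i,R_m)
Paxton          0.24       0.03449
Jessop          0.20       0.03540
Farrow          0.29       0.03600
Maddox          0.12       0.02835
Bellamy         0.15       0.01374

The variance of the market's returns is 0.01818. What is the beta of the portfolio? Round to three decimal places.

β_Paxton = 0.03449 / 0.01818 = 1.8971
β_Jessop = 0.03540 / 0.01818 = 1.9472
β_Farrow = 0.03600 / 0.01818 = 1.9802
β_Maddox = 0.02835 / 0.01818 = 1.5594
β_Bellamy = 0.01374 / 0.01818 = 0.7558
β_P = Σ w_i β_i = 0.24×1.8971 + 0.20×1.9472 + 0.29×1.9802 + 0.12×1.5594 + 0.15×0.7558 = 1.7195

1.720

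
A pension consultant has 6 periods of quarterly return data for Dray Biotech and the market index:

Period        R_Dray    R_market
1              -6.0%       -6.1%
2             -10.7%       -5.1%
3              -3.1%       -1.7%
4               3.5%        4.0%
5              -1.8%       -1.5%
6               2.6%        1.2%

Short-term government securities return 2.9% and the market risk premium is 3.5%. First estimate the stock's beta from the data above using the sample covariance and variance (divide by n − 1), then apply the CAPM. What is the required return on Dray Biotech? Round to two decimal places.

7.42%

Mean R_i = (-6.0 − 10.7 − 3.1 + 3.5 − 1.8 + 2.6) / 6 = -2.5833%
Mean R_m = (-6.1 − 5.1 − 1.7 + 4.0 − 1.5 + 1.2) / 6 = -1.5333%
Σ(R_i − R̄_i)(R_m − R̄_m) = 92.4933  ⇒  Cov = 92.4933 / 5 = 18.4987
Σ(R_m − R̄_m)² = 71.6933  ⇒  Var(R_m) = 71.6933 / 5 = 14.3387
β = Cov / Var(R_m) = 18.4987 / 14.3387 = 1.2901
E(R) = R_f + β × MRP = 2.9% + 1.2901 × 3.5% = 7.42%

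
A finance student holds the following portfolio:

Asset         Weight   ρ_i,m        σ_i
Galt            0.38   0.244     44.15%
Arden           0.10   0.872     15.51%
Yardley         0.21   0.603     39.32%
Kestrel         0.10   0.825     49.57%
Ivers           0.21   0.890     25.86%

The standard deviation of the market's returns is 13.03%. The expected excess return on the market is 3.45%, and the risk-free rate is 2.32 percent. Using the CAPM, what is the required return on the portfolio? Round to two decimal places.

β_Galt = 0.244 × 44.15% / 13.03% = 0.8268
β_Arden = 0.872 × 15.51% / 13.03% = 1.0380
β_Yardley = 0.603 × 39.32% / 13.03% = 1.8196
β_Kestrel = 0.825 × 49.57% / 13.03% = 3.1385
β_Ivers = 0.890 × 25.86% / 13.03% = 1.7663
β_P = Σ w_i β_i = 0.38×0.8268 + 0.10×1.0380 + 0.21×1.8196 + 0.10×3.1385 + 0.21×1.7663 = 1.4849
E(R_P) = R_f + β_P × MRP = 2.32% + 1.4849 × 3.45% = 7.44%

7.44%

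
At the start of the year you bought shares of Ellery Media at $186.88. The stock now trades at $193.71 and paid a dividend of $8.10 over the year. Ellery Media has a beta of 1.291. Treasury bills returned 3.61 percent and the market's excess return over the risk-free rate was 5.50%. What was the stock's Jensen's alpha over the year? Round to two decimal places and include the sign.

-2.72%

Realised HPR = (P1 + D1 − P0) / P0 = (193.71 + 8.10 − 186.88) / 186.88 = 14.93 / 186.88 = 7.9891%
CAPM required = R_f + β·MRP = 3.61% + 1.291 × 5.50% = 10.71050%
α = realised − required = 7.9891% − 10.71050% = -2.72%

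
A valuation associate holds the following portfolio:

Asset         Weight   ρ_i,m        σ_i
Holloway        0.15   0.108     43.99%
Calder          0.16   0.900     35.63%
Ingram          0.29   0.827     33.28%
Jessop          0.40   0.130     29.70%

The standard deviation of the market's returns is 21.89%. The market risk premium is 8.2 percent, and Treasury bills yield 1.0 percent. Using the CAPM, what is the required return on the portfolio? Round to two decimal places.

β_Holloway = 0.108 × 43.99% / 21.89% = 0.2170
β_Calder = 0.900 × 35.63% / 21.89% = 1.4649
β_Ingram = 0.827 × 33.28% / 21.89% = 1.2573
β_Jessop = 0.130 × 29.70% / 21.89% = 0.1764
β_P = Σ w_i β_i = 0.15×0.2170 + 0.16×1.4649 + 0.29×1.2573 + 0.40×0.1764 = 0.7021
E(R_P) = R_f + β_P × MRP = 1.0% + 0.7021 × 8.2% = 6.76%

6.76%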